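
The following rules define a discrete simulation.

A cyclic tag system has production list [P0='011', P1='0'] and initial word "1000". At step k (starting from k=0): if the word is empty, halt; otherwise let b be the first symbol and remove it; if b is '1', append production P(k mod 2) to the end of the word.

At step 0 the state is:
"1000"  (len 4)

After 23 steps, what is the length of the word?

4

k=0  "1000"  (len 4)
k=1  "000011"  (len 6)
k=2  "00011"  (len 5)
k=3  "0011"  (len 4)
k=4  "011"  (len 3)
k=5  "11"  (len 2)
k=6  "10"  (len 2)
k=7  "0011"  (len 4)
k=8  "011"  (len 3)
k=9  "11"  (len 2)
k=10  "10"  (len 2)
k=11  "0011"  (len 4)
k=12  "011"  (len 3)
k=13  "11"  (len 2)
k=14  "10"  (len 2)
k=15  "0011"  (len 4)
k=16  "011"  (len 3)
k=17  "11"  (len 2)
k=18  "10"  (len 2)
k=19  "0011"  (len 4)
k=20  "011"  (len 3)
k=21  "11"  (len 2)
k=22  "10"  (len 2)
k=23  "0011"  (len 4)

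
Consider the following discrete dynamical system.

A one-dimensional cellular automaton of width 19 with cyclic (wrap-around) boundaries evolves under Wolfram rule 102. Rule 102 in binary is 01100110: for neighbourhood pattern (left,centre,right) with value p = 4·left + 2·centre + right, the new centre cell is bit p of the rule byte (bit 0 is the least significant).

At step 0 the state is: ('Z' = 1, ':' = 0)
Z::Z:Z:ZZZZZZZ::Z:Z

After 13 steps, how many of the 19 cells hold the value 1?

10

0) Z::Z:Z:ZZZZZZZ::Z:Z
1) Z:ZZZZZ::::::Z:ZZZ:
2) ZZ::::Z:::::ZZZ::ZZ
3) :Z:::ZZ::::Z::Z:Z::
4) ZZ::Z:Z:::ZZ:ZZZZ::
5) :Z:ZZZZ::Z:ZZ:::Z:Z
6) ZZZ:::Z:ZZZ:Z::ZZZZ
7) ::Z::ZZZ::ZZZ:Z::::
8) :ZZ:Z::Z:Z::ZZZ::::
9) Z:ZZZ:ZZZZ:Z::Z::::
10) ZZ::ZZ:::ZZZ:ZZ:::Z
11) :Z:Z:Z::Z::ZZ:Z::Z:
12) ZZZZZZ:ZZ:Z:ZZZ:ZZ:
13) :::::ZZ:ZZZZ::ZZ:ZZ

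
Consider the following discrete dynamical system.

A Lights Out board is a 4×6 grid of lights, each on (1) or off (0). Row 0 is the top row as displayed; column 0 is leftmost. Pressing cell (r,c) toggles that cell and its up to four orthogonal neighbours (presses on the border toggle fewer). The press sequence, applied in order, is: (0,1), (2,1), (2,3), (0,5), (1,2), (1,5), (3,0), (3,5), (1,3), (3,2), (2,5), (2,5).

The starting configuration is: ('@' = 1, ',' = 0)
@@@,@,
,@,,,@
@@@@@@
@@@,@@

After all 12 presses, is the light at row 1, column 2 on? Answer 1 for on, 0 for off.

0

k=0  @@@,@,
,@,,,@
@@@@@@
@@@,@@
k=1  ,,,,@,
,,,,,@
@@@@@@
@@@,@@
k=2  ,,,,@,
,@,,,@
,,,@@@
@,@,@@
k=3  ,,,,@,
,@,@,@
,,@,,@
@,@@@@
k=4  ,,,,,@
,@,@,,
,,@,,@
@,@@@@
k=5  ,,@,,@
,,@,,,
,,,,,@
@,@@@@
k=6  ,,@,,,
,,@,@@
,,,,,,
@,@@@@
k=7  ,,@,,,
,,@,@@
@,,,,,
,@@@@@
k=8  ,,@,,,
,,@,@@
@,,,,@
,@@@,,
k=9  ,,@@,,
,,,@,@
@,,@,@
,@@@,,
k=10  ,,@@,,
,,,@,@
@,@@,@
,,,,,,
k=11  ,,@@,,
,,,@,,
@,@@@,
,,,,,@
k=12  ,,@@,,
,,,@,@
@,@@,@
,,,,,,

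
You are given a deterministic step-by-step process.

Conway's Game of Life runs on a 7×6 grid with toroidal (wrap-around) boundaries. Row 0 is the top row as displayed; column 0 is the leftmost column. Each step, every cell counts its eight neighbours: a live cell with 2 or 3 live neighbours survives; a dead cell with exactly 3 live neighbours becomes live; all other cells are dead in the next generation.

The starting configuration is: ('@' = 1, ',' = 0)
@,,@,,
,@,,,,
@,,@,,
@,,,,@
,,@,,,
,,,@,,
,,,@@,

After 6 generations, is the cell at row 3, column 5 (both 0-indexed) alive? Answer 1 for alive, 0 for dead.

0

t=0: @,,@,,
,@,,,,
@,,@,,
@,,,,@
,,@,,,
,,,@,,
,,,@@,
t=1: ,,@@@,
@@@,,,
@@,,,@
@@,,,@
,,,,,,
,,@@@,
,,@@@,
t=2: ,,,,@@
,,,,@,
,,,,,,
,@,,,@
@@@@@@
,,@,@,
,@,,,@
t=3: @,,,@@
,,,,@@
,,,,,,
,@,@,@
,,,,,,
,,,,,,
@,,@,@
t=4: ,,,@,,
@,,,@,
@,,,,@
,,,,,,
,,,,,,
,,,,,,
@,,,,,
t=5: ,,,,,@
@,,,@,
@,,,,@
,,,,,,
,,,,,,
,,,,,,
,,,,,,
t=6: ,,,,,@
@,,,@,
@,,,,@
,,,,,,
,,,,,,
,,,,,,
,,,,,,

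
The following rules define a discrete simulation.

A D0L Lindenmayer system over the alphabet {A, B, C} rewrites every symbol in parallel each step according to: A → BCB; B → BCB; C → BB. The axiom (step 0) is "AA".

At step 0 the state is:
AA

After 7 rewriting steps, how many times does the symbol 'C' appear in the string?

656

step 0: AA
step 1: BCBBCB
step 2: BCBBBBCBBCBBBBCB
step 3: BCBBBBCBBCBBCBBCBBBBCBBCBBBBCBBCBBCBBCBBBBCB
step 4: BCBBBBCBBCBBCBBCBBBBCBBCBBBBCBBCBBBBCBBCBBBBCBBCBBCBBCBBBBCBBCBBBBCBBCBBCBBCBBBBCBBCBBBBCBBCBBBBCBBCBBBBCBBCBBCBBCBBBBCB
step 5: BCBBBBCBBCBBCBBCBBBBCBBCBBBBCBBCBBBBCBBCBBBBCBBCBBCBBCBBBB…BBBBCBBCBBCBBCBBBBCBBCBBBBCBBCBBBBCBBCBBBBCBBCBBCBBCBBBBCB  (len 328)
step 6: BCBBBBCBBCBBCBBCBBBBCBBCBBBBCBBCBBBBCBBCBBBBCBBCBBCBBCBBBB…BBBBCBBCBBCBBCBBBBCBBCBBBBCBBCBBBBCBBCBBBBCBBCBBCBBCBBBBCB  (len 896)
step 7: BCBBBBCBBCBBCBBCBBBBCBBCBBBBCBBCBBBBCBBCBBBBCBBCBBCBBCBBBB…BBBBCBBCBBCBBCBBBBCBBCBBBBCBBCBBBBCBBCBBBBCBBCBBCBBCBBBBCB  (len 2448)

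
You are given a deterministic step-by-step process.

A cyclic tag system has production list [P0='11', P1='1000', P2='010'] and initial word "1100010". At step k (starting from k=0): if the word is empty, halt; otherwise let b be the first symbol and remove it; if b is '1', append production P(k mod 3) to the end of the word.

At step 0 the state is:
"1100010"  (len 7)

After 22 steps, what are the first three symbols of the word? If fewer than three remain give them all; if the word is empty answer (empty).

step 0: "1100010"  (len 7)
step 1: "10001011"  (len 8)
step 2: "00010111000"  (len 11)
step 3: "0010111000"  (len 10)
step 4: "010111000"  (len 9)
step 5: "10111000"  (len 8)
step 6: "0111000010"  (len 10)
step 7: "111000010"  (len 9)
step 8: "110000101000"  (len 12)
step 9: "10000101000010"  (len 14)
step 10: "000010100001011"  (len 15)
step 11: "00010100001011"  (len 14)
step 12: "0010100001011"  (len 13)
step 13: "010100001011"  (len 12)
step 14: "10100001011"  (len 11)
step 15: "0100001011010"  (len 13)
step 16: "100001011010"  (len 12)
step 17: "000010110101000"  (len 15)
step 18: "00010110101000"  (len 14)
step 19: "0010110101000"  (len 13)
step 20: "010110101000"  (len 12)
step 21: "10110101000"  (len 11)
step 22: "011010100011"  (len 12)

011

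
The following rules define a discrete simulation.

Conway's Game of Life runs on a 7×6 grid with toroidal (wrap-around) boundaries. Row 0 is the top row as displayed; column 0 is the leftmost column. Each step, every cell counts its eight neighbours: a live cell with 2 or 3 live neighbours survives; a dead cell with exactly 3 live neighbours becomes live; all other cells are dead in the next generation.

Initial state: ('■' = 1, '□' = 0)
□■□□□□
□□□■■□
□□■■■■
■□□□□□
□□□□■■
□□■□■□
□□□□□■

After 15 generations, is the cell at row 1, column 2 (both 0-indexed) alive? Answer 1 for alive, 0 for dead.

1

gen 0: □■□□□□
□□□■■□
□□■■■■
■□□□□□
□□□□■■
□□■□■□
□□□□□■
gen 1: □□□□■□
□□□□□■
□□■□□■
■□□□□□
□□□■■■
□□□■■□
□□□□□□
gen 2: □□□□□□
□□□□■■
■□□□□■
■□□■□□
□□□■□■
□□□■□■
□□□■■□
gen 3: □□□■□■
■□□□■■
■□□□□□
■□□□□□
■□■■□■
□□■■□■
□□□■■□
gen 4: ■□□■□□
■□□□■□
■■□□□□
■□□□□□
■□■■□■
■■□□□■
□□□□□■
gen 5: ■□□□■□
■□□□□□
■■□□□□
□□■□□□
□□■□■□
□■■□□□
□■□□■■
gen 6: ■■□□■□
■□□□□□
■■□□□□
□□■■□□
□□■□□□
■■■□■■
□■■■■■
gen 7: □□□□■□
□□□□□□
■■■□□□
□□■■□□
■□□□■■
□□□□□□
□□□□□□
gen 8: □□□□□□
□■□□□□
□■■■□□
□□■■■□
□□□■■■
□□□□□■
□□□□□□
gen 9: □□□□□□
□■□□□□
□■□□■□
□■□□□■
□□■□□■
□□□□□■
□□□□□□
gen 10: □□□□□□
□□□□□□
□■■□□□
□■■□■■
□□□□■■
□□□□□□
□□□□□□
gen 11: □□□□□□
□□□□□□
■■■■□□
□■■□■■
■□□■■■
□□□□□□
□□□□□□
gen 12: □□□□□□
□■■□□□
■□□■■■
□□□□□□
■■■■□□
□□□□■■
□□□□□□
gen 13: □□□□□□
■■■■■■
■■■■■■
□□□□□□
■■■■■■
■■■■■■
□□□□□□
gen 14: ■■■■■■
□□□□□□
□□□□□□
□□□□□□
□□□□□□
□□□□□□
■■■■■■
gen 15: □□□□□□
■■■■■■
□□□□□□
□□□□□□
□□□□□□
■■■■■■
□□□□□□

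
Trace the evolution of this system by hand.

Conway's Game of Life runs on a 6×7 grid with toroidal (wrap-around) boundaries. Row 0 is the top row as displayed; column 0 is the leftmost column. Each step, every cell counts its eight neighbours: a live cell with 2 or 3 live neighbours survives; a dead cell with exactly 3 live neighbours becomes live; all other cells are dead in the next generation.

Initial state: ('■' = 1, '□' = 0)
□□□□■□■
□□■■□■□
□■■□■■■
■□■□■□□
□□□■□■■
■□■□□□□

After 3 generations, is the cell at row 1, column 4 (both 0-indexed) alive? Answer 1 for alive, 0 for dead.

t=0: □□□□■□■
□□■■□■□
□■■□■■■
■□■□■□□
□□□■□■■
■□■□□□□
t=1: □■■□■■■
■■■□□□□
■□□□□□■
■□■□□□□
■□■■■■■
■□□■■□□
t=2: □□□□■■■
□□■■□□□
□□■□□□■
□□■□■□□
■□■□□■□
□□□□□□□
t=3: □□□■■■□
□□■■■□■
□■■□□□□
□□■□□■■
□■□■□□□
□□□□■□□

1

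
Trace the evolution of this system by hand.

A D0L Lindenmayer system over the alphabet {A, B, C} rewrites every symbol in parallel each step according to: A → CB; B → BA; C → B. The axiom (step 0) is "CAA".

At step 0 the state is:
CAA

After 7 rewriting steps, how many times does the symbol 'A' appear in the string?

[0] CAA
[1] BCBCB
[2] BABBABBA
[3] BACBBABACBBABACB
[4] BACBBBABACBBACBBBABACBBACBBBA
[5] BACBBBABABACBBACBBBABACBBBABABACBBACBBBABACBBBABABACB
[6] BACBBBABABACBBACBBACBBBABACBBBABABACBBACBBBABABACBBACBBACBBBABACBBBABABACBBACBBBABABACBBACBBACBBBA
[7] BACBBBABABACBBACBBACBBBABACBBBABACBBBABABACBBACBBBABABACBB…ACBBACBBACBBBABACBBBABABACBBACBBACBBBABACBBBABACBBBABABACB  (len 180)

53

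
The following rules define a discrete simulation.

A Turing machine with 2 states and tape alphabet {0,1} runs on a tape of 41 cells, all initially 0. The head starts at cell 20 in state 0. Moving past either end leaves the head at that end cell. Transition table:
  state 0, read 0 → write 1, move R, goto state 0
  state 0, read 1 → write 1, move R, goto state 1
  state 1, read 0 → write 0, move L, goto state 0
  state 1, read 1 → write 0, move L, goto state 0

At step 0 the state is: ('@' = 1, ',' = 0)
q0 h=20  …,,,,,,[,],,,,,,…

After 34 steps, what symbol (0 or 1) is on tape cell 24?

gen 0: q0 h=20  …,,,,,,[,],,,,,,…
gen 1: q0 h=21  …,,,,,@[,],,,,,,…
gen 2: q0 h=22  …,,,,@@[,],,,,,,…
gen 3: q0 h=23  …,,,@@@[,],,,,,,…
gen 4: q0 h=24  …,,@@@@[,],,,,,,…
gen 5: q0 h=25  …,@@@@@[,],,,,,,…
gen 6: q0 h=26  …@@@@@@[,],,,,,,…
gen 7: q0 h=27  …@@@@@@[,],,,,,,…
gen 8: q0 h=28  …@@@@@@[,],,,,,,…
gen 9: q0 h=29  …@@@@@@[,],,,,,,…
gen 10: q0 h=30  …@@@@@@[,],,,,,,…
gen 11: q0 h=31  …@@@@@@[,],,,,,,…
gen 12: q0 h=32  …@@@@@@[,],,,,,,…
gen 13: q0 h=33  …@@@@@@[,],,,,,,…
gen 14: q0 h=34  …@@@@@@[,],,,,,,|
gen 15: q0 h=35  …@@@@@@[,],,,,,|
gen 16: q0 h=36  …@@@@@@[,],,,,|
gen 17: q0 h=37  …@@@@@@[,],,,|
gen 18: q0 h=38  …@@@@@@[,],,|
gen 19: q0 h=39  …@@@@@@[,],|
gen 20: q0 h=40  …@@@@@@[,]|
gen 21: q0 h=40  …@@@@@@[@]|
gen 22: q1 h=40  …@@@@@@[@]|
gen 23: q0 h=39  …@@@@@@[@],|
gen 24: q1 h=40  …@@@@@@[,]|
gen 25: q0 h=39  …@@@@@@[@],|
gen 26: q1 h=40  …@@@@@@[,]|
gen 27: q0 h=39  …@@@@@@[@],|
gen 28: q1 h=40  …@@@@@@[,]|
gen 29: q0 h=39  …@@@@@@[@],|
gen 30: q1 h=40  …@@@@@@[,]|
gen 31: q0 h=39  …@@@@@@[@],|
gen 32: q1 h=40  …@@@@@@[,]|
gen 33: q0 h=39  …@@@@@@[@],|
gen 34: q1 h=40  …@@@@@@[,]|

1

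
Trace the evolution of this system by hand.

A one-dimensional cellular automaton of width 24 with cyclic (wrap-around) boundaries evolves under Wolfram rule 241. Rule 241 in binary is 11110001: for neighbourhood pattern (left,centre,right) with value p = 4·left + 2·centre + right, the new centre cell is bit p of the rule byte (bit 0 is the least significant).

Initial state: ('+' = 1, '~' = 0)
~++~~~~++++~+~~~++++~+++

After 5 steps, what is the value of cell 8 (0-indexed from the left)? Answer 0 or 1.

1

0) ~++~~~~++++~+~~~++++~+++
1) +~++++~~++++~++~~++++~++
2) ++~++++~~++++~++~~++++~+
3) +++~++++~~++++~++~~++++~
4) ~+++~++++~~++++~++~~++++
5) +~+++~++++~~++++~++~~+++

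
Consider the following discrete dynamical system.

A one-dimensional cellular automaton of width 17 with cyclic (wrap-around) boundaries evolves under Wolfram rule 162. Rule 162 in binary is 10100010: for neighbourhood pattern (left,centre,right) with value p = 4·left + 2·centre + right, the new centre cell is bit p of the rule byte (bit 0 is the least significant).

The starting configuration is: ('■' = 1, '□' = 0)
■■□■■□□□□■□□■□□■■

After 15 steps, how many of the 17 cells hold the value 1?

[0] ■■□■■□□□□■□□■□□■■
[1] ■□■□□□□□■□□■□□■□■
[2] □■□□□□□■□□■□□■□■□
[3] ■□□□□□■□□■□□■□■□□
[4] □□□□□■□□■□□■□■□□■
[5] □□□□■□□■□□■□■□□■□
[6] □□□■□□■□□■□■□□■□□
[7] □□■□□■□□■□■□□■□□□
[8] □■□□■□□■□■□□■□□□□
[9] ■□□■□□■□■□□■□□□□□
[10] □□■□□■□■□□■□□□□□■
[11] □■□□■□■□□■□□□□□■□
[12] ■□□■□■□□■□□□□□■□□
[13] □□■□■□□■□□□□□■□□■
[14] □■□■□□■□□□□□■□□■□
[15] ■□■□□■□□□□□■□□■□□

5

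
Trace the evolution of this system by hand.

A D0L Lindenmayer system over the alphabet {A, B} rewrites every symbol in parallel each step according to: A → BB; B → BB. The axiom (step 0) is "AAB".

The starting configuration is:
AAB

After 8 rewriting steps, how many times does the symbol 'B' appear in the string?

768

[0] AAB
[1] BBBBBB
[2] BBBBBBBBBBBB
[3] BBBBBBBBBBBBBBBBBBBBBBBB
[4] BBBBBBBBBBBBBBBBBBBBBBBBBBBBBBBBBBBBBBBBBBBBBBBB
[5] BBBBBBBBBBBBBBBBBBBBBBBBBBBBBBBBBBBBBBBBBBBBBBBBBBBBBBBBBBBBBBBBBBBBBBBBBBBBBBBBBBBBBBBBBBBBBBBB
[6] BBBBBBBBBBBBBBBBBBBBBBBBBBBBBBBBBBBBBBBBBBBBBBBBBBBBBBBBBB…BBBBBBBBBBBBBBBBBBBBBBBBBBBBBBBBBBBBBBBBBBBBBBBBBBBBBBBBBB  (len 192)
[7] BBBBBBBBBBBBBBBBBBBBBBBBBBBBBBBBBBBBBBBBBBBBBBBBBBBBBBBBBB…BBBBBBBBBBBBBBBBBBBBBBBBBBBBBBBBBBBBBBBBBBBBBBBBBBBBBBBBBB  (len 384)
[8] BBBBBBBBBBBBBBBBBBBBBBBBBBBBBBBBBBBBBBBBBBBBBBBBBBBBBBBBBB…BBBBBBBBBBBBBBBBBBBBBBBBBBBBBBBBBBBBBBBBBBBBBBBBBBBBBBBBBB  (len 768)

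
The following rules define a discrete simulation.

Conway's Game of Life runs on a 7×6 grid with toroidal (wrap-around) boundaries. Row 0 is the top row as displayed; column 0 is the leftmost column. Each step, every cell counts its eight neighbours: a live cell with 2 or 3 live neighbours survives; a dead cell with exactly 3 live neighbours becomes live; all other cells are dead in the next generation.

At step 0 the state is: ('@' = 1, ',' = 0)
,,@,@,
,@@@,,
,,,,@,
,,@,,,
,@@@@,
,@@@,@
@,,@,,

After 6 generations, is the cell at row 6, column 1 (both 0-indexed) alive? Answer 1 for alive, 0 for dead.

0) ,,@,@,
,@@@,,
,,,,@,
,,@,,,
,@@@@,
,@@@,@
@,,@,,
1) ,,,,@,
,@@,@,
,@,,,,
,@@,@,
@,,,@,
,,,,,@
@,,,,@
2) @@,@@,
,@@@,,
@,,,,,
@@@@,@
@@,@@,
,,,,@,
@,,,@@
3) ,,,,,,
,,,@@@
,,,,@@
,,,@,,
,,,,,,
,@,,,,
@@,,,,
4) @,,,@@
,,,@,@
,,,,,@
,,,,@,
,,,,,,
@@,,,,
@@,,,,
5) ,@,,@,
,,,,,,
,,,,,@
,,,,,,
,,,,,,
@@,,,,
,,,,,,
6) ,,,,,,
,,,,,,
,,,,,,
,,,,,,
,,,,,,
,,,,,,
@@,,,,

1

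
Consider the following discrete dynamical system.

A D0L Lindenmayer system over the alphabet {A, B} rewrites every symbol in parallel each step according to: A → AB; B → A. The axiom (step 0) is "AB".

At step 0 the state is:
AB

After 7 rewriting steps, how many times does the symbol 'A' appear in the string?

gen 0: AB
gen 1: ABA
gen 2: ABAAB
gen 3: ABAABABA
gen 4: ABAABABAABAAB
gen 5: ABAABABAABAABABAABABA
gen 6: ABAABABAABAABABAABABAABAABABAABAAB
gen 7: ABAABABAABAABABAABABAABAABABAABAABABAABABAABAABABAABABA

34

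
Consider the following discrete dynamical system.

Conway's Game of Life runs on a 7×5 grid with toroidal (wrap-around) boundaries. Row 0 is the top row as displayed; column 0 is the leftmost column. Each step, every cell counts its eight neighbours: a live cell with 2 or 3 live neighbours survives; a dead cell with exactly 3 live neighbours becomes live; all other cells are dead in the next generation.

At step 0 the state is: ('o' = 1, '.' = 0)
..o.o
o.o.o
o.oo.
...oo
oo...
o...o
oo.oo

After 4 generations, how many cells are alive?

gen 0: ..o.o
o.o.o
o.oo.
...oo
oo...
o...o
oo.oo
gen 1: ..o..
o.o..
o.o..
...o.
.o.o.
..oo.
.oo..
gen 2: ..oo.
..oo.
..ooo
.o.oo
...oo
...o.
.o...
gen 3: .o.o.
.o...
oo...
.....
o....
..ooo
...o.
gen 4: .....
.o...
oo...
oo...
...oo
..ooo
.....

10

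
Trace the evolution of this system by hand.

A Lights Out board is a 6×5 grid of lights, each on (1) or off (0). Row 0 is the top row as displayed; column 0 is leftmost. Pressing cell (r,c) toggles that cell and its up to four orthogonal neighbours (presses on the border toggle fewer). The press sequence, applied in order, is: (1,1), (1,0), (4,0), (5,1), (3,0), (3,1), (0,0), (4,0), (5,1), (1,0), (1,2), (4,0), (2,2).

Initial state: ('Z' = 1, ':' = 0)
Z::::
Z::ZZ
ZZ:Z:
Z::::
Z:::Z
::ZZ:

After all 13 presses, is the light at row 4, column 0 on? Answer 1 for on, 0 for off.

[0] Z::::
Z::ZZ
ZZ:Z:
Z::::
Z:::Z
::ZZ:
[1] ZZ:::
:ZZZZ
Z::Z:
Z::::
Z:::Z
::ZZ:
[2] :Z:::
Z:ZZZ
:::Z:
Z::::
Z:::Z
::ZZ:
[3] :Z:::
Z:ZZZ
:::Z:
:::::
:Z::Z
Z:ZZ:
[4] :Z:::
Z:ZZZ
:::Z:
:::::
::::Z
:Z:Z:
[5] :Z:::
Z:ZZZ
Z::Z:
ZZ:::
Z:::Z
:Z:Z:
[6] :Z:::
Z:ZZZ
ZZ:Z:
::Z::
ZZ::Z
:Z:Z:
[7] Z::::
::ZZZ
ZZ:Z:
::Z::
ZZ::Z
:Z:Z:
[8] Z::::
::ZZZ
ZZ:Z:
Z:Z::
::::Z
ZZ:Z:
[9] Z::::
::ZZZ
ZZ:Z:
Z:Z::
:Z::Z
::ZZ:
[10] :::::
ZZZZZ
:Z:Z:
Z:Z::
:Z::Z
::ZZ:
[11] ::Z::
Z:::Z
:ZZZ:
Z:Z::
:Z::Z
::ZZ:
[12] ::Z::
Z:::Z
:ZZZ:
::Z::
Z:::Z
Z:ZZ:
[13] ::Z::
Z:Z:Z
:::::
:::::
Z:::Z
Z:ZZ:

1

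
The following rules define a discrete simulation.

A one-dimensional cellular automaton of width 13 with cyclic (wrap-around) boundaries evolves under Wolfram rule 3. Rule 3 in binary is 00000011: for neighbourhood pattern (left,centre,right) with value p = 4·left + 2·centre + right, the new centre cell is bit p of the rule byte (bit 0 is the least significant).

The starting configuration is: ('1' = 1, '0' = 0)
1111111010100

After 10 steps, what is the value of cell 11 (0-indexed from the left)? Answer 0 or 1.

1

0) 1111111010100
1) 0000000000001
2) 0111111111110
3) 1000000000000
4) 0011111111111
5) 0100000000000
6) 1001111111111
7) 0010000000000
8) 1100111111111
9) 0001000000000
10) 1110011111111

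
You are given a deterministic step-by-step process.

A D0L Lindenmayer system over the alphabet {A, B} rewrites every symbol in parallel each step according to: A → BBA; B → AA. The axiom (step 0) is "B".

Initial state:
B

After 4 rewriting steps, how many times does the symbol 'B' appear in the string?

20

k=0  B
k=1  AA
k=2  BBABBA
k=3  AAAABBAAAAABBA
k=4  BBABBABBABBAAAAABBABBABBABBABBAAAAABBA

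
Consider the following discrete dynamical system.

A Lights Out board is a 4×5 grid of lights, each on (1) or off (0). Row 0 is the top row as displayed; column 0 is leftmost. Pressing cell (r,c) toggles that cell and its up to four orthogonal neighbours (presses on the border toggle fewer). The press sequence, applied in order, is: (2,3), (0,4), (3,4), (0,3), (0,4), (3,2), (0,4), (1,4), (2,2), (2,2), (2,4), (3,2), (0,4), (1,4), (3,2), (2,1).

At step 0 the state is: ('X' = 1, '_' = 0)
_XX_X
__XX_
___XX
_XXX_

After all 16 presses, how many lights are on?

11

step 0: _XX_X
__XX_
___XX
_XXX_
step 1: _XX_X
__X__
__X__
_XX__
step 2: _XXX_
__X_X
__X__
_XX__
step 3: _XXX_
__X_X
__X_X
_XXXX
step 4: _X__X
__XXX
__X_X
_XXXX
step 5: _X_X_
__XX_
__X_X
_XXXX
step 6: _X_X_
__XX_
____X
____X
step 7: _X__X
__XXX
____X
____X
step 8: _X___
__X__
_____
____X
step 9: _X___
_____
_XXX_
__X_X
step 10: _X___
__X__
_____
____X
step 11: _X___
__X_X
___XX
_____
step 12: _X___
__X_X
__XXX
_XXX_
step 13: _X_XX
__X__
__XXX
_XXX_
step 14: _X_X_
__XXX
__XX_
_XXX_
step 15: _X_X_
__XXX
___X_
_____
step 16: _X_X_
_XXXX
XXXX_
_X___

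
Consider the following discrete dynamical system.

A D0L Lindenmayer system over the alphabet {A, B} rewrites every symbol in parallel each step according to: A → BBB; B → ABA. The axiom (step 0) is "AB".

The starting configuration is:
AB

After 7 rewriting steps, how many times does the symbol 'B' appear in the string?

step 0: AB
step 1: BBBABA
step 2: ABAABAABABBBABABBB
step 3: BBBABABBBBBBABABBBBBBABABBBABAABAABABBBABABBBABAABAABA
step 4: ABAABAABABBBABABBBABAABAABAABAABAABABBBABABBBABAABAABAABAA…ABBBABAABAABABBBABABBBABAABAABABBBABABBBBBBABABBBBBBABABBB  (len 162)
step 5: BBBABABBBBBBABABBBBBBABABBBABAABAABABBBABABBBABAABAABABBBA…AABAABAABAABABBBABABBBABAABAABAABAABAABABBBABABBBABAABAABA  (len 486)
step 6: ABAABAABABBBABABBBABAABAABAABAABAABABBBABABBBABAABAABAABAA…ABBBABAABAABABBBABABBBABAABAABABBBABABBBBBBABABBBBBBABABBB  (len 1458)
step 7: BBBABABBBBBBABABBBBBBABABBBABAABAABABBBABABBBABAABAABABBBA…AABAABAABAABABBBABABBBABAABAABAABAABAABABBBABABBBABAABAABA  (len 4374)

2650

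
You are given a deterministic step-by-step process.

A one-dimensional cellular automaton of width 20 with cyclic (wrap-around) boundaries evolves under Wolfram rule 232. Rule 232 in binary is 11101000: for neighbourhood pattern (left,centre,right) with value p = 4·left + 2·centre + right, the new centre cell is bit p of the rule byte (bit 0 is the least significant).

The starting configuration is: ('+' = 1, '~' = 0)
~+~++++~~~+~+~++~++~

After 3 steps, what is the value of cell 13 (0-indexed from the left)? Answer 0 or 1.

1

k=0  ~+~++++~~~+~+~++~++~
k=1  ~~+++++~~~~+~++++++~
k=2  ~~+++++~~~~~+++++++~
k=3  ~~+++++~~~~~+++++++~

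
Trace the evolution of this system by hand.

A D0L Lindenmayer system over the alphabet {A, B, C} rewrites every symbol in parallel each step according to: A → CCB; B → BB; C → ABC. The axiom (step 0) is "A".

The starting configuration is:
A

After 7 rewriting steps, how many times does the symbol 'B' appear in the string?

[0] A
[1] CCB
[2] ABCABCBB
[3] CCBBBABCCCBBBABCBBBB
[4] ABCABCBBBBBBCCBBBABCABCABCBBBBBBCCBBBABCBBBBBBBB
[5] CCBBBABCCCBBBABCBBBBBBBBBBBBABCABCBBBBBBCCBBBABCCCBBBABCCCBBBABCBBBBBBBBBBBBABCABCBBBBBBCCBBBABCBBBBBBBBBBBBBBBB
[6] ABCABCBBBBBBCCBBBABCABCABCBBBBBBCCBBBABCBBBBBBBBBBBBBBBBBB…BBBBBBABCABCBBBBBBCCBBBABCBBBBBBBBBBBBBBBBBBBBBBBBBBBBBBBB  (len 256)
[7] CCBBBABCCCBBBABCBBBBBBBBBBBBABCABCBBBBBBCCBBBABCCCBBBABCCC…BBBBBBBBBBBBBBBBBBBBBBBBBBBBBBBBBBBBBBBBBBBBBBBBBBBBBBBBBB  (len 576)

448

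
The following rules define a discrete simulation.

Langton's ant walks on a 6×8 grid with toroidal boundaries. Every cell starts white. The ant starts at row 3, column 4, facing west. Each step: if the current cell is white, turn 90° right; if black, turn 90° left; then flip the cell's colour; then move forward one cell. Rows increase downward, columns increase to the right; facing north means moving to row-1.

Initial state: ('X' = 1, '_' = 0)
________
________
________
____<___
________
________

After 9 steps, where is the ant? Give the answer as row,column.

4,4

k=0  ________
________
________
____<___
________
________
k=1  ________
________
____^___
____X___
________
________
k=2  ________
________
____X>__
____X___
________
________
k=3  ________
________
____XX__
____Xv__
________
________
k=4  ________
________
____XX__
____<X__
________
________
k=5  ________
________
____XX__
_____X__
____v___
________
k=6  ________
________
____XX__
_____X__
___<X___
________
k=7  ________
________
____XX__
___^_X__
___XX___
________
k=8  ________
________
____XX__
___X>X__
___XX___
________
k=9  ________
________
____XX__
___XXX__
___Xv___
________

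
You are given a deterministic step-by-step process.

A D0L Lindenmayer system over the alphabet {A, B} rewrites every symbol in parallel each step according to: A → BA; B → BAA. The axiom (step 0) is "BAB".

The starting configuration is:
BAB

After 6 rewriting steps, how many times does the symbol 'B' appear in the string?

268

[0] BAB
[1] BAABABAA
[2] BAABABABAABABAABABA
[3] BAABABABAABABAABABAABABABAABABAABABABAABABAABA
[4] BAABABABAABABAABABAABABABAABABAABABABAABABAABABABAABABAABABAABABABAABABAABABABAABABAABABAABABABAABABAABABABAABA
[5] BAABABABAABABAABABAABABABAABABAABABABAABABAABABABAABABAABA…BAABABABAABABAABABAABABABAABABAABABABAABABAABABAABABABAABA  (len 268)
[6] BAABABABAABABAABABAABABABAABABAABABABAABABAABABABAABABAABA…BAABABAABABABAABABAABABABAABABAABABABAABABAABABAABABABAABA  (len 647)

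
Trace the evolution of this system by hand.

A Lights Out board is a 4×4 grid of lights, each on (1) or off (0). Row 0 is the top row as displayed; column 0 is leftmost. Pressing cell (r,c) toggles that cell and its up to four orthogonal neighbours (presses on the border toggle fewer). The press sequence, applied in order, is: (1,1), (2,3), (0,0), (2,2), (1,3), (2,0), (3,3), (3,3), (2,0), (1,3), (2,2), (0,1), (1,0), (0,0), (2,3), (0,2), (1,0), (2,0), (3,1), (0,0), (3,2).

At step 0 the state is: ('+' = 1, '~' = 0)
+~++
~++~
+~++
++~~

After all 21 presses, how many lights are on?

0) +~++
~++~
+~++
++~~
1) ++++
+~~~
++++
++~~
2) ++++
+~~+
++~~
++~+
3) ~~++
~~~+
++~~
++~+
4) ~~++
~~++
+~++
++++
5) ~~+~
~~~~
+~+~
++++
6) ~~+~
+~~~
~++~
~+++
7) ~~+~
+~~~
~+++
~+~~
8) ~~+~
+~~~
~++~
~+++
9) ~~+~
~~~~
+~+~
++++
10) ~~++
~~++
+~++
++++
11) ~~++
~~~+
++~~
++~+
12) ++~+
~+~+
++~~
++~+
13) ~+~+
+~~+
~+~~
++~+
14) +~~+
~~~+
~+~~
++~+
15) +~~+
~~~~
~+++
++~~
16) +++~
~~+~
~+++
++~~
17) ~++~
+++~
++++
++~~
18) ~++~
~++~
~~++
~+~~
19) ~++~
~++~
~+++
+~+~
20) +~+~
+++~
~+++
+~+~
21) +~+~
+++~
~+~+
++~+

10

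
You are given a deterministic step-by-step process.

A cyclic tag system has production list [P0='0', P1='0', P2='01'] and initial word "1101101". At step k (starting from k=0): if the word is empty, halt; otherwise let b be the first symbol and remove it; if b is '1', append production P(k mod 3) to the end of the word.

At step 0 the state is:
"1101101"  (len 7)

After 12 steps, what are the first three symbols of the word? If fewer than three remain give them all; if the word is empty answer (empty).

[0] "1101101"  (len 7)
[1] "1011010"  (len 7)
[2] "0110100"  (len 7)
[3] "110100"  (len 6)
[4] "101000"  (len 6)
[5] "010000"  (len 6)
[6] "10000"  (len 5)
[7] "00000"  (len 5)
[8] "0000"  (len 4)
[9] "000"  (len 3)
[10] "00"  (len 2)
[11] "0"  (len 1)
[12] (halted — word empty)

(empty)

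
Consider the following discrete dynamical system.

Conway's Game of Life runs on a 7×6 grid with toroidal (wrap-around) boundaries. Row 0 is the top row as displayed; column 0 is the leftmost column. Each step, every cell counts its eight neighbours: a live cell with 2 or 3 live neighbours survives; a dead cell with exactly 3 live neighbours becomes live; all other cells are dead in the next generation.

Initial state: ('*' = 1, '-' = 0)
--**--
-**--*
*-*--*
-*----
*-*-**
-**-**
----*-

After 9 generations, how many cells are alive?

step 0: --**--
-**--*
*-*--*
-*----
*-*-**
-**-**
----*-
step 1: -****-
----**
--*--*
--***-
--*-*-
-**---
-*--**
step 2: -**---
**---*
--*--*
-**-**
----*-
***-**
----**
step 3: -**-*-
-----*
--**--
***-**
------
**----
----*-
step 4: ---***
-*--*-
--**--
***-**
--*---
------
*-**-*
step 5: -*----
-----*
------
*---**
*-**-*
-***--
*-**-*
step 6: -**-**
------
*---*-
**-**-
------
------
*--**-
step 7: ***-**
**-**-
**-**-
**-**-
------
------
*****-
step 8: ------
------
------
**-**-
------
-***--
----*-
step 9: ------
------
------
------
*---*-
--**--
--**--

6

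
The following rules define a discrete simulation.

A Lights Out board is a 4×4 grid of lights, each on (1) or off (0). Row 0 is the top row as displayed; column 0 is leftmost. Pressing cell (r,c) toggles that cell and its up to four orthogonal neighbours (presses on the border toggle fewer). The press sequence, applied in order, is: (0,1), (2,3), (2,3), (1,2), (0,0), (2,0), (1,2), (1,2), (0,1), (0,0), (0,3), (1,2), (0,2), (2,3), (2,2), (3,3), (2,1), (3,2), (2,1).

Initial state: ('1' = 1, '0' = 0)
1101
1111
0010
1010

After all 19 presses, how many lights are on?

9

0) 1101
1111
0010
1010
1) 0011
1011
0010
1010
2) 0011
1010
0001
1011
3) 0011
1011
0010
1010
4) 0001
1100
0000
1010
5) 1101
0100
0000
1010
6) 1101
1100
1100
0010
7) 1111
1011
1110
0010
8) 1101
1100
1100
0010
9) 0011
1000
1100
0010
10) 1111
0000
1100
0010
11) 1100
0001
1100
0010
12) 1110
0110
1110
0010
13) 1001
0100
1110
0010
14) 1001
0101
1101
0011
15) 1001
0111
1010
0001
16) 1001
0111
1011
0010
17) 1001
0011
0101
0110
18) 1001
0011
0111
0001
19) 1001
0111
1001
0101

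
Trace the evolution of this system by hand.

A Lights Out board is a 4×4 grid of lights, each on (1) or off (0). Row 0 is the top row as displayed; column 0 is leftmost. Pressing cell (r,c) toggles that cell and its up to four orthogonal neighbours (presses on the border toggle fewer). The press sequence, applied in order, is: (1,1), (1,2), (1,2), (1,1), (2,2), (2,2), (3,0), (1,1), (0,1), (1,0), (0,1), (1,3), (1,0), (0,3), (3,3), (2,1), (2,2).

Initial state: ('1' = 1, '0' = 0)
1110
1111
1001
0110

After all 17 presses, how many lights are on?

gen 0: 1110
1111
1001
0110
gen 1: 1010
0001
1101
0110
gen 2: 1000
0110
1111
0110
gen 3: 1010
0001
1101
0110
gen 4: 1110
1111
1001
0110
gen 5: 1110
1101
1110
0100
gen 6: 1110
1111
1001
0110
gen 7: 1110
1111
0001
1010
gen 8: 1010
0001
0101
1010
gen 9: 0100
0101
0101
1010
gen 10: 1100
1001
1101
1010
gen 11: 0010
1101
1101
1010
gen 12: 0011
1110
1100
1010
gen 13: 1011
0010
0100
1010
gen 14: 1000
0011
0100
1010
gen 15: 1000
0011
0101
1001
gen 16: 1000
0111
1011
1101
gen 17: 1000
0101
1100
1111

9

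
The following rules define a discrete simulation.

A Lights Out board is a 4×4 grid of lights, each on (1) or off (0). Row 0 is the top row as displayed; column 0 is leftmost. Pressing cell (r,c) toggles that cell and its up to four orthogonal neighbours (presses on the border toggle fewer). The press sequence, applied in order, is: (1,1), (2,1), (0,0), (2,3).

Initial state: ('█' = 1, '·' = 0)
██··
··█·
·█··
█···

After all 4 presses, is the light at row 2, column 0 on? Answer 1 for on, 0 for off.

1

gen 0: ██··
··█·
·█··
█···
gen 1: █···
██··
····
█···
gen 2: █···
█···
███·
██··
gen 3: ·█··
····
███·
██··
gen 4: ·█··
···█
██·█
██·█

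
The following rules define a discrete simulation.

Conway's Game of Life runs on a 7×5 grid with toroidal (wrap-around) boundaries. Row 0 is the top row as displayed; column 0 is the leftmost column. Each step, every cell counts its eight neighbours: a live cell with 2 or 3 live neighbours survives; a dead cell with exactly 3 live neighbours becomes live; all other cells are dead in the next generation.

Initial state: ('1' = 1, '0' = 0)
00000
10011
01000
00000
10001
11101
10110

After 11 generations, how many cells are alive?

k=0  00000
10011
01000
00000
10001
11101
10110
k=1  11100
10001
10001
10000
00011
00100
10110
k=2  00100
00010
01000
10010
00011
01100
10011
k=3  00100
00100
00101
10110
11011
01100
10011
k=4  01101
01100
00101
00000
00000
00000
10011
k=5  00001
00000
01110
00000
00000
00001
11111
k=6  01101
00110
00100
00100
00000
01101
01100
k=7  10000
00000
01100
00000
01110
11110
00000
k=8  00000
01000
00000
00010
10011
10011
10101
k=9  11000
00000
00000
00010
10100
00100
11000
k=10  11000
00000
00000
00000
01110
10100
10100
k=11  11000
00000
00000
00100
01110
10001
10101

11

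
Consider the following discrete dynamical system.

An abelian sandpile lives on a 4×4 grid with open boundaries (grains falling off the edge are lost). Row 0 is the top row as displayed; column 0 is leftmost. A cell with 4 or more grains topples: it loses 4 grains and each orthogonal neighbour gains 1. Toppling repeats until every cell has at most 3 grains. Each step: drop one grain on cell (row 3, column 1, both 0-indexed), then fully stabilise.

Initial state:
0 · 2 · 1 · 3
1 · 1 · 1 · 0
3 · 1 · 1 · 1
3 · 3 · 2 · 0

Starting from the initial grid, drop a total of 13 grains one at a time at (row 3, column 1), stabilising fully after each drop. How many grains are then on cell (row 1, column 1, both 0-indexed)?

gen 0: 0 · 2 · 1 · 3
1 · 1 · 1 · 0
3 · 1 · 1 · 1
3 · 3 · 2 · 0
gen 1: 0 · 2 · 1 · 3
2 · 1 · 1 · 0
0 · 3 · 1 · 1
1 · 1 · 3 · 0
gen 2: 0 · 2 · 1 · 3
2 · 1 · 1 · 0
0 · 3 · 1 · 1
1 · 2 · 3 · 0
gen 3: 0 · 2 · 1 · 3
2 · 1 · 1 · 0
0 · 3 · 1 · 1
1 · 3 · 3 · 0
gen 4: 0 · 2 · 1 · 3
2 · 2 · 1 · 0
1 · 0 · 3 · 1
2 · 2 · 0 · 1
gen 5: 0 · 2 · 1 · 3
2 · 2 · 1 · 0
1 · 0 · 3 · 1
2 · 3 · 0 · 1
gen 6: 0 · 2 · 1 · 3
2 · 2 · 1 · 0
1 · 1 · 3 · 1
3 · 0 · 1 · 1
gen 7: 0 · 2 · 1 · 3
2 · 2 · 1 · 0
1 · 1 · 3 · 1
3 · 1 · 1 · 1
gen 8: 0 · 2 · 1 · 3
2 · 2 · 1 · 0
1 · 1 · 3 · 1
3 · 2 · 1 · 1
gen 9: 0 · 2 · 1 · 3
2 · 2 · 1 · 0
1 · 1 · 3 · 1
3 · 3 · 1 · 1
gen 10: 0 · 2 · 1 · 3
2 · 2 · 1 · 0
2 · 2 · 3 · 1
0 · 1 · 2 · 1
gen 11: 0 · 2 · 1 · 3
2 · 2 · 1 · 0
2 · 2 · 3 · 1
0 · 2 · 2 · 1
gen 12: 0 · 2 · 1 · 3
2 · 2 · 1 · 0
2 · 2 · 3 · 1
0 · 3 · 2 · 1
gen 13: 0 · 2 · 1 · 3
2 · 2 · 1 · 0
2 · 3 · 3 · 1
1 · 0 · 3 · 1

2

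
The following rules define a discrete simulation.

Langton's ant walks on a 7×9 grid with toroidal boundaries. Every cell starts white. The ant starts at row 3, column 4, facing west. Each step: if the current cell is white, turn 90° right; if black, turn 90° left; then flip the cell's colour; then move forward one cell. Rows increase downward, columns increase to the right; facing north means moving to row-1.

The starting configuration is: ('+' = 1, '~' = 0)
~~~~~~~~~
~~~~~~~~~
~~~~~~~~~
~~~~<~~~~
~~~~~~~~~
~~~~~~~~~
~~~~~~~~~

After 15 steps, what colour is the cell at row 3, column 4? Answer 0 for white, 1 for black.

1

[0] ~~~~~~~~~
~~~~~~~~~
~~~~~~~~~
~~~~<~~~~
~~~~~~~~~
~~~~~~~~~
~~~~~~~~~
[1] ~~~~~~~~~
~~~~~~~~~
~~~~^~~~~
~~~~+~~~~
~~~~~~~~~
~~~~~~~~~
~~~~~~~~~
[2] ~~~~~~~~~
~~~~~~~~~
~~~~+>~~~
~~~~+~~~~
~~~~~~~~~
~~~~~~~~~
~~~~~~~~~
[3] ~~~~~~~~~
~~~~~~~~~
~~~~++~~~
~~~~+v~~~
~~~~~~~~~
~~~~~~~~~
~~~~~~~~~
[4] ~~~~~~~~~
~~~~~~~~~
~~~~++~~~
~~~~<+~~~
~~~~~~~~~
~~~~~~~~~
~~~~~~~~~
[5] ~~~~~~~~~
~~~~~~~~~
~~~~++~~~
~~~~~+~~~
~~~~v~~~~
~~~~~~~~~
~~~~~~~~~
[6] ~~~~~~~~~
~~~~~~~~~
~~~~++~~~
~~~~~+~~~
~~~<+~~~~
~~~~~~~~~
~~~~~~~~~
[7] ~~~~~~~~~
~~~~~~~~~
~~~~++~~~
~~~^~+~~~
~~~++~~~~
~~~~~~~~~
~~~~~~~~~
[8] ~~~~~~~~~
~~~~~~~~~
~~~~++~~~
~~~+>+~~~
~~~++~~~~
~~~~~~~~~
~~~~~~~~~
[9] ~~~~~~~~~
~~~~~~~~~
~~~~++~~~
~~~+++~~~
~~~+v~~~~
~~~~~~~~~
~~~~~~~~~
[10] ~~~~~~~~~
~~~~~~~~~
~~~~++~~~
~~~+++~~~
~~~+~>~~~
~~~~~~~~~
~~~~~~~~~
[11] ~~~~~~~~~
~~~~~~~~~
~~~~++~~~
~~~+++~~~
~~~+~+~~~
~~~~~v~~~
~~~~~~~~~
[12] ~~~~~~~~~
~~~~~~~~~
~~~~++~~~
~~~+++~~~
~~~+~+~~~
~~~~<+~~~
~~~~~~~~~
[13] ~~~~~~~~~
~~~~~~~~~
~~~~++~~~
~~~+++~~~
~~~+^+~~~
~~~~++~~~
~~~~~~~~~
[14] ~~~~~~~~~
~~~~~~~~~
~~~~++~~~
~~~+++~~~
~~~++>~~~
~~~~++~~~
~~~~~~~~~
[15] ~~~~~~~~~
~~~~~~~~~
~~~~++~~~
~~~++^~~~
~~~++~~~~
~~~~++~~~
~~~~~~~~~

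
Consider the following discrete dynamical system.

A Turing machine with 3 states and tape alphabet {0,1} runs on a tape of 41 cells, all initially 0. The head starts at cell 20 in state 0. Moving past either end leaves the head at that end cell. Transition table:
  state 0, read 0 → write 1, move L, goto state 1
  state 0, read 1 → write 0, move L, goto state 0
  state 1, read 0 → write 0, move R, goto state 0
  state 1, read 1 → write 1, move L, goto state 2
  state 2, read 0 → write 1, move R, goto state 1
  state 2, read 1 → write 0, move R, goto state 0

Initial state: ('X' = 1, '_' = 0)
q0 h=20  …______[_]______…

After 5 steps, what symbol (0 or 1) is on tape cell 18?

0

0) q0 h=20  …______[_]______…
1) q1 h=19  …______[_]X_____…
2) q0 h=20  …______[X]______…
3) q0 h=19  …______[_]______…
4) q1 h=18  …______[_]X_____…
5) q0 h=19  …______[X]______…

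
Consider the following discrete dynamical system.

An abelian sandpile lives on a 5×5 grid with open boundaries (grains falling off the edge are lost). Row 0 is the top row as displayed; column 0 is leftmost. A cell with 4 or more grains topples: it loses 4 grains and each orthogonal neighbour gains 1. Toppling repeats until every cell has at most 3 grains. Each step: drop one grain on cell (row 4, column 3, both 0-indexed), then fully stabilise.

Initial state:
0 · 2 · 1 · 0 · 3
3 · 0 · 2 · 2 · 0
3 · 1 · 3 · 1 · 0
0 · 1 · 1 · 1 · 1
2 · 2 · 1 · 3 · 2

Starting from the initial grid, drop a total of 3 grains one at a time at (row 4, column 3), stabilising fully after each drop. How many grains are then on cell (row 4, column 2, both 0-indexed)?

t=0: 0 · 2 · 1 · 0 · 3
3 · 0 · 2 · 2 · 0
3 · 1 · 3 · 1 · 0
0 · 1 · 1 · 1 · 1
2 · 2 · 1 · 3 · 2
t=1: 0 · 2 · 1 · 0 · 3
3 · 0 · 2 · 2 · 0
3 · 1 · 3 · 1 · 0
0 · 1 · 1 · 2 · 1
2 · 2 · 2 · 0 · 3
t=2: 0 · 2 · 1 · 0 · 3
3 · 0 · 2 · 2 · 0
3 · 1 · 3 · 1 · 0
0 · 1 · 1 · 2 · 1
2 · 2 · 2 · 1 · 3
t=3: 0 · 2 · 1 · 0 · 3
3 · 0 · 2 · 2 · 0
3 · 1 · 3 · 1 · 0
0 · 1 · 1 · 2 · 1
2 · 2 · 2 · 2 · 3

2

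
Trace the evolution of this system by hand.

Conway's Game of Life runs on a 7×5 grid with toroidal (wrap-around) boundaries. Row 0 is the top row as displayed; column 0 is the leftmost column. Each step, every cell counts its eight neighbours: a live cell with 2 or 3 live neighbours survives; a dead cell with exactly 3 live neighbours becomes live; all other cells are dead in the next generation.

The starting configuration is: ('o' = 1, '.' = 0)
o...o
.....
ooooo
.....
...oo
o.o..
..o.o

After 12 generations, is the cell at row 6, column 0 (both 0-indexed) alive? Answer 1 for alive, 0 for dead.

1

t=0: o...o
.....
ooooo
.....
...oo
o.o..
..o.o
t=1: o..oo
..o..
ooooo
.o...
...oo
ooo..
....o
t=2: o..oo
.....
o..oo
.o...
...oo
ooo..
..o..
t=3: ...oo
.....
o...o
..o..
...oo
ooo.o
..o..
t=4: ...o.
o..o.
.....
o....
....o
ooo.o
..o..
t=5: ..ooo
....o
....o
.....
...oo
ooo.o
o.o.o
t=6: .oo..
o...o
.....
...oo
.oooo
..o..
.....
t=7: oo...
oo...
o..o.
o...o
oo..o
.oo..
.oo..
t=8: .....
..o..
.....
...o.
..ooo
...o.
.....
t=9: .....
.....
.....
..ooo
..o.o
..ooo
.....
t=10: .....
.....
...o.
..o.o
oo...
..o.o
...o.
t=11: .....
.....
...o.
ooooo
ooo.o
ooooo
...o.
t=12: .....
.....
oo.o.
.....
.....
.....
oo.o.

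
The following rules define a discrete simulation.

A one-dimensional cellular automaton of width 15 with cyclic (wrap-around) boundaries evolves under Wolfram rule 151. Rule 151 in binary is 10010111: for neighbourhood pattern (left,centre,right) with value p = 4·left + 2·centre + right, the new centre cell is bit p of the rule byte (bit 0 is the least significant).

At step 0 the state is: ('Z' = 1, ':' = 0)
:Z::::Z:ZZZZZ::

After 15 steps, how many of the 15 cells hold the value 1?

13

gen 0: :Z::::Z:ZZZZZ::
gen 1: ZZZZZZZ::ZZZ:ZZ
gen 2: ZZZZZZ:ZZ:Z:::Z
gen 3: ZZZZZ:::::ZZZZ:
gen 4: :ZZZ:ZZZZZ:ZZ::
gen 5: Z:Z:::ZZZ::::ZZ
gen 6: ::ZZZZ:Z:ZZZZ:Z
gen 7: ZZ:ZZ::Z::ZZ::Z
gen 8: Z::::ZZZZZ::ZZ:
gen 9: ZZZZZ:ZZZ:ZZ:::
gen 10: :ZZZ:::Z::::ZZZ
gen 11: ::Z:ZZZZZZZZ:Z:
gen 12: ZZZ::ZZZZZZ::ZZ
gen 13: ZZ:ZZ:ZZZZ:ZZ:Z
gen 14: Z::::::ZZ::::::
gen 15: ZZZZZZZ::ZZZZZZ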